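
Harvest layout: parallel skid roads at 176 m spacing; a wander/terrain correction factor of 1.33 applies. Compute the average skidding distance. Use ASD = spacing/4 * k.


Formula: ASD = (spacing / 4) * correction
Uncorrected distance = spacing / 4 = 176 / 4 = 44 m
ASD = 44 * 1.33 = 59 m

59


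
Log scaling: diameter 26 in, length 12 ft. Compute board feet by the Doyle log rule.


Doyle: BF = (D - 4)^2 * L / 16
Adjusted diameter = 26 - 4 = 22 in
(D-4)^2 = 22^2 = 484
BF = 484 * 12 / 16 = 363 BF

363


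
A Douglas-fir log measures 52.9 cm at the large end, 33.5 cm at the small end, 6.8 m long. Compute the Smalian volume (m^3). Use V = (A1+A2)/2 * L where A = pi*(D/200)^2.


Smalian: V = (A1 + A2)/2 * L,  A = pi*(D/200)^2
A1 = pi*(52.9/200)^2 = 0.219787 m^2
A2 = pi*(33.5/200)^2 = 0.088141 m^2
V = (0.219787+0.088141)/2*6.8 = 1.047 m^3

1.047


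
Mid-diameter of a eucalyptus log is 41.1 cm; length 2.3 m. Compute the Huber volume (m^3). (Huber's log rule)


Huber: V = Am * L,  Am = pi*(Dm/200)^2
Am = pi*(41.1/200)^2 = 0.13267 m^2
V = 0.13267*2.3 = 0.3051 m^3

0.3051


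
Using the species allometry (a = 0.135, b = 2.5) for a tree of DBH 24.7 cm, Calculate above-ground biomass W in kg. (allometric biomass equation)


Formula: W = a * DBH^b  (allometric power law)
DBH^b = 24.7^2.5 = 3032.0921
W = 0.135 * 3032.0921 = 409.3 kg

409.3


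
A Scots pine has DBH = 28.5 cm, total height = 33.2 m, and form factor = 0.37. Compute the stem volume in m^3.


Formula: V = pi * (DBH/200)^2 * H * ff
Radius = DBH/200 = 28.5/200 = 0.1425 m
Radius^2 = 0.1425^2 = 0.02030625 m^2
V = pi * 0.02030625 * 33.2 * 0.37
V = 0.784 m^3

0.784


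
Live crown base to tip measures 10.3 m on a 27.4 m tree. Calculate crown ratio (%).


Formula: Crown Ratio = (Crown Length / Total Height) * 100
CR = (10.3 m / 27.4 m) * 100
CR = 0.3759 * 100 = 37.6%

37.6


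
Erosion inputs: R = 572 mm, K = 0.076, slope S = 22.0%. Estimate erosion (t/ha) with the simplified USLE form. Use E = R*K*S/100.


Formula: E = R * K * S / 100  (simplified USLE)
R * K = 572 * 0.076 = 43.472
E = 43.472 * 22.0 / 100 = 9.56 t/ha

9.56


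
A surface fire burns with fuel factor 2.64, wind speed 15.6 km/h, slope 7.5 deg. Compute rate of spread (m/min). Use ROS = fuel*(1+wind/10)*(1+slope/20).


Formula: ROS = fuel * (1 + wind/10) * (1 + slope/20)
Wind factor = 1 + 15.6/10 = 2.56
Slope factor = 1 + 7.5/20 = 1.375
ROS = 2.64 * 2.56 * 1.375 = 9.29 m/min

9.29


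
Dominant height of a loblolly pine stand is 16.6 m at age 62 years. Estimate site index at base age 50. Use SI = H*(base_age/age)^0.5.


Formula: SI = H_dom * (base_age / age)^0.5
Age ratio = 50 / 62 = 0.80645
sqrt(age_ratio) = 0.89803
SI = 16.6 * 0.89803 = 14.9 m

14.9


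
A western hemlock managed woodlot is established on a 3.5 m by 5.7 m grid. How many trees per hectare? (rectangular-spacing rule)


Formula: TPH = 10000 m^2/ha / (spacing_x * spacing_y)
Area per tree = 3.5 m * 5.7 m = 19.95 m^2
TPH = 10000 / 19.95 = 501 trees/ha

501


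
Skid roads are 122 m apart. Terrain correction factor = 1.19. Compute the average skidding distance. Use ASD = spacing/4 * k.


Formula: ASD = (spacing / 4) * correction
Uncorrected distance = spacing / 4 = 122 / 4 = 30.5 m
ASD = 30.5 * 1.19 = 36 m

36


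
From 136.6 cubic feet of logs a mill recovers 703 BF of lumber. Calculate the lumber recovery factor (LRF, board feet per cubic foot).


Formula: LRF = Lumber Output (BF) / Log Input (ft^3)
LRF = 703 BF / 136.6 ft^3
LRF = 5.15 BF/ft^3

5.15


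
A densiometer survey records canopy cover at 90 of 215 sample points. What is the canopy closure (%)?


Formula: Canopy closure = covered points / total points * 100
Closure = 90 / 215 * 100
Closure = 0.4186 * 100 = 41.9%

41.9


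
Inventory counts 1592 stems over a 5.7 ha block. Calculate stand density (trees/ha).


Formula: Stand Density = N_trees / Area_ha
Density = 1592 trees / 5.7 ha
Density = 279 trees/ha

279


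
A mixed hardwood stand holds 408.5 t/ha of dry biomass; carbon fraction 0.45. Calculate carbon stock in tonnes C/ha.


Formula: Carbon Stock = Biomass * Carbon Fraction
C = 408.5 t/ha * 0.45
C = 183.8 t C/ha

183.8


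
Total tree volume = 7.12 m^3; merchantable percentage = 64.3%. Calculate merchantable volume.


Formula: MV = V_total * (merchantable_pct / 100)
Merchantable fraction = 64.3% / 100 = 0.643
MV = 7.12 m^3 * 0.643 = 4.578 m^3

4.578


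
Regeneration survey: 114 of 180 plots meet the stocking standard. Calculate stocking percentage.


Formula: Stocking % = stocked plots / total plots * 100
Stocking = 114 / 180 * 100
Stocking = 0.6333 * 100 = 63.3%

63.3


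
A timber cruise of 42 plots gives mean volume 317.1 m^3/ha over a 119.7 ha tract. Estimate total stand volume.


Formula: Total Volume = Mean Volume per ha * Total Area
Total Volume = 317.1 m^3/ha * 119.7 ha
Total Volume = 37957 m^3

37957


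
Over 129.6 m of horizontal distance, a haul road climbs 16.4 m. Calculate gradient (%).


Formula: Gradient = rise / run * 100
Gradient = 16.4 / 129.6 * 100 = 12.7%

12.7


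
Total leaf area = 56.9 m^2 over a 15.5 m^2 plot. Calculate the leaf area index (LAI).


Formula: LAI = total leaf area / ground area  (dimensionless)
LAI = 56.9 m^2 / 15.5 m^2
LAI = 3.67

3.67


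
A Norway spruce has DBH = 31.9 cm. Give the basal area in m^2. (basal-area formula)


Formula: BA = pi * (DBH/2)^2 / 10000  (cm^2 to m^2)
Radius = DBH/2 = 31.9/2 = 15.95 cm
BA = pi * 15.95^2 / 10000
   = 799.229 cm^2 / 10000
   = 0.0799 m^2

0.0799


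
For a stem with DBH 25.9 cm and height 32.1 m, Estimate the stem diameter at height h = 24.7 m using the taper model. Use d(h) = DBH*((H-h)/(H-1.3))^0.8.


Taper: d(h) = DBH * ((H - h) / (H - 1.3))^0.8
Numerator = H - h = 32.1 - 24.7 = 7.4 m
Denominator = H - 1.3 = 32.1 - 1.3 = 30.8 m
Ratio = 7.4 / 30.8 = 0.24026
d = 25.9 * 0.24026^0.8 = 8.3 cm

8.3


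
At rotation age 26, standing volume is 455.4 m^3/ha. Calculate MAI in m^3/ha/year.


Formula: MAI = Total Volume / Stand Age
MAI = 455.4 m^3/ha / 26 years
MAI = 17.52 m^3/ha/year

17.52


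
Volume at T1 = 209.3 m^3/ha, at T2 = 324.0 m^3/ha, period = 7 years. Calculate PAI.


Formula: PAI = (V_T2 - V_T1) / (T2 - T1)
Volume increment = 324.0 - 209.3 = 114.7 m^3/ha
PAI = 114.7 / 7 = 16.39 m^3/ha/year

16.39


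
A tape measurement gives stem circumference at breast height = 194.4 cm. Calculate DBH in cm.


Formula: DBH = C / pi
DBH = 194.4 / pi
pi = 3.14159...
DBH = 61.9 cm

61.9


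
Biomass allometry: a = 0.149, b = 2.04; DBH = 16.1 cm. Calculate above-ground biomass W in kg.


Formula: W = a * DBH^b  (allometric power law)
DBH^b = 16.1^2.04 = 289.6842
W = 0.149 * 289.6842 = 43.2 kg

43.2


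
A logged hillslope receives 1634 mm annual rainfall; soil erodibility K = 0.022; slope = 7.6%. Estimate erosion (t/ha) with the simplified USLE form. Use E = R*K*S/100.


Formula: E = R * K * S / 100  (simplified USLE)
R * K = 1634 * 0.022 = 35.948
E = 35.948 * 7.6 / 100 = 2.73 t/ha

2.73


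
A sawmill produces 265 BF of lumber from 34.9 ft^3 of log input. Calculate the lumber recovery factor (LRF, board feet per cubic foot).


Formula: LRF = Lumber Output (BF) / Log Input (ft^3)
LRF = 265 BF / 34.9 ft^3
LRF = 7.59 BF/ft^3

7.59


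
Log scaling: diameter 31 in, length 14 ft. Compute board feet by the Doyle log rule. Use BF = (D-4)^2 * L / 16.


Doyle: BF = (D - 4)^2 * L / 16
Adjusted diameter = 31 - 4 = 27 in
(D-4)^2 = 27^2 = 729
BF = 729 * 14 / 16 = 638 BF

638


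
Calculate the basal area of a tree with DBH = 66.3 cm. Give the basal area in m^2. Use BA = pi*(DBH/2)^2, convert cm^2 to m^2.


Formula: BA = pi * (DBH/2)^2 / 10000  (cm^2 to m^2)
Radius = DBH/2 = 66.3/2 = 33.15 cm
BA = pi * 33.15^2 / 10000
   = 3452.3669 cm^2 / 10000
   = 0.3452 m^2

0.3452


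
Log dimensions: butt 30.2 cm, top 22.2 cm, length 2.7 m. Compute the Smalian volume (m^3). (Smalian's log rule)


Smalian: V = (A1 + A2)/2 * L,  A = pi*(D/200)^2
A1 = pi*(30.2/200)^2 = 0.071631 m^2
A2 = pi*(22.2/200)^2 = 0.038708 m^2
V = (0.071631+0.038708)/2*2.7 = 0.149 m^3

0.149


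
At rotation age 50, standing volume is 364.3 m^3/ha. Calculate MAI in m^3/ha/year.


Formula: MAI = Total Volume / Stand Age
MAI = 364.3 m^3/ha / 50 years
MAI = 7.29 m^3/ha/year

7.29


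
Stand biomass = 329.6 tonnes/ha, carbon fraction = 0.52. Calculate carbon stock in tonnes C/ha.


Formula: Carbon Stock = Biomass * Carbon Fraction
C = 329.6 t/ha * 0.52
C = 171.4 t C/ha

171.4


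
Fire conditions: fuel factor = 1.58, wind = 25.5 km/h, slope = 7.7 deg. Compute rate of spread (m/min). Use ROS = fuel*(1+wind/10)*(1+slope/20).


Formula: ROS = fuel * (1 + wind/10) * (1 + slope/20)
Wind factor = 1 + 25.5/10 = 3.55
Slope factor = 1 + 7.7/20 = 1.385
ROS = 1.58 * 3.55 * 1.385 = 7.77 m/min

7.77


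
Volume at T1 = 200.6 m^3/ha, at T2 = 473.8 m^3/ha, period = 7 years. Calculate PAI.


Formula: PAI = (V_T2 - V_T1) / (T2 - T1)
Volume increment = 473.8 - 200.6 = 273.2 m^3/ha
PAI = 273.2 / 7 = 39.03 m^3/ha/year

39.03


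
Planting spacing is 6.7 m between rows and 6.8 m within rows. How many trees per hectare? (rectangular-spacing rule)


Formula: TPH = 10000 m^2/ha / (spacing_x * spacing_y)
Area per tree = 6.7 m * 6.8 m = 45.56 m^2
TPH = 10000 / 45.56 = 219 trees/ha

219


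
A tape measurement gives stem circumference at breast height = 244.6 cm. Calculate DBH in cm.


Formula: DBH = C / pi
DBH = 244.6 / pi
pi = 3.14159...
DBH = 77.9 cm

77.9


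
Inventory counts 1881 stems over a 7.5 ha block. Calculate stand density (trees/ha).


Formula: Stand Density = N_trees / Area_ha
Density = 1881 trees / 7.5 ha
Density = 251 trees/ha

251


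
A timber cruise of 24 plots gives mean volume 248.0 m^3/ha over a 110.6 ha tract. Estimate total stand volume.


Formula: Total Volume = Mean Volume per ha * Total Area
Total Volume = 248.0 m^3/ha * 110.6 ha
Total Volume = 27429 m^3

27429


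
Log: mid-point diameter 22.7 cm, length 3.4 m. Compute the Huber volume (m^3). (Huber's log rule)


Huber: V = Am * L,  Am = pi*(Dm/200)^2
Am = pi*(22.7/200)^2 = 0.040471 m^2
V = 0.040471*3.4 = 0.1376 m^3

0.1376


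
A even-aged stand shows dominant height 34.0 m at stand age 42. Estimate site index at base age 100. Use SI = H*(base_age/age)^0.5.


Formula: SI = H_dom * (base_age / age)^0.5
Age ratio = 100 / 42 = 2.38095
sqrt(age_ratio) = 1.54303
SI = 34.0 * 1.54303 = 52.5 m

52.5


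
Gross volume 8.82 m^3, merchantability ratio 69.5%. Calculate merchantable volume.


Formula: MV = V_total * (merchantable_pct / 100)
Merchantable fraction = 69.5% / 100 = 0.695
MV = 8.82 m^3 * 0.695 = 6.13 m^3

6.13


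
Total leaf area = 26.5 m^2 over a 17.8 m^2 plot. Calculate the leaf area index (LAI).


Formula: LAI = total leaf area / ground area  (dimensionless)
LAI = 26.5 m^2 / 17.8 m^2
LAI = 1.49

1.49


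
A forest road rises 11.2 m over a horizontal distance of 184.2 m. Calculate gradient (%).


Formula: Gradient = rise / run * 100
Gradient = 11.2 / 184.2 * 100 = 6.1%

6.1


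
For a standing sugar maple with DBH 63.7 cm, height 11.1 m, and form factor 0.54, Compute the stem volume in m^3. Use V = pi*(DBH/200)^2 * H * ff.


Formula: V = pi * (DBH/200)^2 * H * ff
Radius = DBH/200 = 63.7/200 = 0.3185 m
Radius^2 = 0.3185^2 = 0.10144225 m^2
V = pi * 0.10144225 * 11.1 * 0.54
V = 1.91 m^3

1.91


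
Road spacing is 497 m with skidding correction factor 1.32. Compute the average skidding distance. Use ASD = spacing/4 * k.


Formula: ASD = (spacing / 4) * correction
Uncorrected distance = spacing / 4 = 497 / 4 = 124.25 m
ASD = 124.25 * 1.32 = 164 m

164


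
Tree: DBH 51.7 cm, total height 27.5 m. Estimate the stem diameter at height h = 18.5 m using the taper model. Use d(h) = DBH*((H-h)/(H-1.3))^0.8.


Taper: d(h) = DBH * ((H - h) / (H - 1.3))^0.8
Numerator = H - h = 27.5 - 18.5 = 9.0 m
Denominator = H - 1.3 = 27.5 - 1.3 = 26.2 m
Ratio = 9.0 / 26.2 = 0.34351
d = 51.7 * 0.34351^0.8 = 22.0 cm

22.0


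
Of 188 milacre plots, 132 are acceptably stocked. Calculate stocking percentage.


Formula: Stocking % = stocked plots / total plots * 100
Stocking = 132 / 188 * 100
Stocking = 0.7021 * 100 = 70.2%

70.2


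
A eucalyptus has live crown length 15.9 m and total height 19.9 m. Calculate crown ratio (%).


Formula: Crown Ratio = (Crown Length / Total Height) * 100
CR = (15.9 m / 19.9 m) * 100
CR = 0.799 * 100 = 79.9%

79.9


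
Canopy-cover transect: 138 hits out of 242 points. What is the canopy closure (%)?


Formula: Canopy closure = covered points / total points * 100
Closure = 138 / 242 * 100
Closure = 0.5702 * 100 = 57.0%

57.0


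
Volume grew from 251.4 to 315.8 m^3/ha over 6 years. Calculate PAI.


Formula: PAI = (V_T2 - V_T1) / (T2 - T1)
Volume increment = 315.8 - 251.4 = 64.4 m^3/ha
PAI = 64.4 / 6 = 10.73 m^3/ha/year

10.73


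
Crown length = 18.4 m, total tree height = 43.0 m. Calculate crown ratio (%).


Formula: Crown Ratio = (Crown Length / Total Height) * 100
CR = (18.4 m / 43.0 m) * 100
CR = 0.4279 * 100 = 42.8%

42.8


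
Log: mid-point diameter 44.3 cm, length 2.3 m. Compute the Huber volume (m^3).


Huber: V = Am * L,  Am = pi*(Dm/200)^2
Am = pi*(44.3/200)^2 = 0.154134 m^2
V = 0.154134*2.3 = 0.3545 m^3

0.3545


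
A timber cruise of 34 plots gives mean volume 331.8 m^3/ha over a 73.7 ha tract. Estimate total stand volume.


Formula: Total Volume = Mean Volume per ha * Total Area
Total Volume = 331.8 m^3/ha * 73.7 ha
Total Volume = 24454 m^3

24454


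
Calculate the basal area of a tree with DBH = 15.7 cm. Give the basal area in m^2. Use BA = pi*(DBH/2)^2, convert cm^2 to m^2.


Formula: BA = pi * (DBH/2)^2 / 10000  (cm^2 to m^2)
Radius = DBH/2 = 15.7/2 = 7.85 cm
BA = pi * 7.85^2 / 10000
   = 193.5928 cm^2 / 10000
   = 0.0194 m^2

0.0194


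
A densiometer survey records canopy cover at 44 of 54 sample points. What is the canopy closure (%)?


Formula: Canopy closure = covered points / total points * 100
Closure = 44 / 54 * 100
Closure = 0.8148 * 100 = 81.5%

81.5


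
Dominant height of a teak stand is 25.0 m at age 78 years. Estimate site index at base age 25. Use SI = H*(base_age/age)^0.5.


Formula: SI = H_dom * (base_age / age)^0.5
Age ratio = 25 / 78 = 0.32051
sqrt(age_ratio) = 0.56614
SI = 25.0 * 0.56614 = 14.2 m

14.2


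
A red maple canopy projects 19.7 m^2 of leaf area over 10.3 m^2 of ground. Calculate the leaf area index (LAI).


Formula: LAI = total leaf area / ground area  (dimensionless)
LAI = 19.7 m^2 / 10.3 m^2
LAI = 1.91

1.91


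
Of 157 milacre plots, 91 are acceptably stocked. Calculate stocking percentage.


Formula: Stocking % = stocked plots / total plots * 100
Stocking = 91 / 157 * 100
Stocking = 0.5796 * 100 = 58.0%

58.0


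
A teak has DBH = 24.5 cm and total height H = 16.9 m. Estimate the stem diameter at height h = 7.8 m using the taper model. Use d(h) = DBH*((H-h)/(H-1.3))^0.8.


Taper: d(h) = DBH * ((H - h) / (H - 1.3))^0.8
Numerator = H - h = 16.9 - 7.8 = 9.1 m
Denominator = H - 1.3 = 16.9 - 1.3 = 15.6 m
Ratio = 9.1 / 15.6 = 0.58333
d = 24.5 * 0.58333^0.8 = 15.9 cm

15.9


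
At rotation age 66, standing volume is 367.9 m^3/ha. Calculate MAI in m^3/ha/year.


Formula: MAI = Total Volume / Stand Age
MAI = 367.9 m^3/ha / 66 years
MAI = 5.57 m^3/ha/year

5.57


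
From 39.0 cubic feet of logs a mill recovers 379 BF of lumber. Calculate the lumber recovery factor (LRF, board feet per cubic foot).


Formula: LRF = Lumber Output (BF) / Log Input (ft^3)
LRF = 379 BF / 39.0 ft^3
LRF = 9.72 BF/ft^3

9.72


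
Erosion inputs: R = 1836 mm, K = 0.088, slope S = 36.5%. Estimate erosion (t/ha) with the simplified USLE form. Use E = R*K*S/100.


Formula: E = R * K * S / 100  (simplified USLE)
R * K = 1836 * 0.088 = 161.568
E = 161.568 * 36.5 / 100 = 58.97 t/ha

58.97


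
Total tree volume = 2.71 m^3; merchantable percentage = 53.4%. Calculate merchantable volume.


Formula: MV = V_total * (merchantable_pct / 100)
Merchantable fraction = 53.4% / 100 = 0.534
MV = 2.71 m^3 * 0.534 = 1.447 m^3

1.447


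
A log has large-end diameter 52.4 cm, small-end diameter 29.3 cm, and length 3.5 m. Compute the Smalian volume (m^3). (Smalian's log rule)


Smalian: V = (A1 + A2)/2 * L,  A = pi*(D/200)^2
A1 = pi*(52.4/200)^2 = 0.215651 m^2
A2 = pi*(29.3/200)^2 = 0.067426 m^2
V = (0.215651+0.067426)/2*3.5 = 0.4954 m^3

0.4954


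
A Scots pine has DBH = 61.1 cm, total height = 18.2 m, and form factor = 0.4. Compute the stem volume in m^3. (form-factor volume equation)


Formula: V = pi * (DBH/200)^2 * H * ff
Radius = DBH/200 = 61.1/200 = 0.3055 m
Radius^2 = 0.3055^2 = 0.09333025 m^2
V = pi * 0.09333025 * 18.2 * 0.4
V = 2.135 m^3

2.135


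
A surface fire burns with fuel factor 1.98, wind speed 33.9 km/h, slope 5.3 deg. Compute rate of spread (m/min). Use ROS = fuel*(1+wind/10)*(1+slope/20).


Formula: ROS = fuel * (1 + wind/10) * (1 + slope/20)
Wind factor = 1 + 33.9/10 = 4.39
Slope factor = 1 + 5.3/20 = 1.265
ROS = 1.98 * 4.39 * 1.265 = 11.0 m/min

11.0


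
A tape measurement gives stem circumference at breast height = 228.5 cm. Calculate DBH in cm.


Formula: DBH = C / pi
DBH = 228.5 / pi
pi = 3.14159...
DBH = 72.7 cm

72.7


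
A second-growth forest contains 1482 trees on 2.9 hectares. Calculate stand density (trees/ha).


Formula: Stand Density = N_trees / Area_ha
Density = 1482 trees / 2.9 ha
Density = 511 trees/ha

511


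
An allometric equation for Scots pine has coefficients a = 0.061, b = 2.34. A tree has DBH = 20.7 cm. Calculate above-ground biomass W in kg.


Formula: W = a * DBH^b  (allometric power law)
DBH^b = 20.7^2.34 = 1200.5233
W = 0.061 * 1200.5233 = 73.2 kg

73.2


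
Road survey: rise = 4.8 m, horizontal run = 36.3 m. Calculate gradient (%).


Formula: Gradient = rise / run * 100
Gradient = 4.8 / 36.3 * 100 = 13.2%

13.2


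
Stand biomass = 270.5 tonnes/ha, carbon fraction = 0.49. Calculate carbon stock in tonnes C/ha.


Formula: Carbon Stock = Biomass * Carbon Fraction
C = 270.5 t/ha * 0.49
C = 132.5 t C/ha

132.5


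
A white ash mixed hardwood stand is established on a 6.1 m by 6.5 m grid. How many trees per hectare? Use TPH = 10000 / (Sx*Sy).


Formula: TPH = 10000 m^2/ha / (spacing_x * spacing_y)
Area per tree = 6.1 m * 6.5 m = 39.65 m^2
TPH = 10000 / 39.65 = 252 trees/ha

252


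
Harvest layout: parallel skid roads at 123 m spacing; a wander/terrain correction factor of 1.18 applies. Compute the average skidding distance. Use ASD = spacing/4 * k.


Formula: ASD = (spacing / 4) * correction
Uncorrected distance = spacing / 4 = 123 / 4 = 30.75 m
ASD = 30.75 * 1.18 = 36 m

36


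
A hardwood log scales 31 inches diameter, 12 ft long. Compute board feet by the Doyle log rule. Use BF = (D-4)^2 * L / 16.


Doyle: BF = (D - 4)^2 * L / 16
Adjusted diameter = 31 - 4 = 27 in
(D-4)^2 = 27^2 = 729
BF = 729 * 12 / 16 = 547 BF

547


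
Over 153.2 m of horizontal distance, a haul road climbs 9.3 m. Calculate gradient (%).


Formula: Gradient = rise / run * 100
Gradient = 9.3 / 153.2 * 100 = 6.1%

6.1


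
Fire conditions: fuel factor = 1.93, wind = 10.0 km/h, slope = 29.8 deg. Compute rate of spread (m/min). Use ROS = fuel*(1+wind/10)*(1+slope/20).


Formula: ROS = fuel * (1 + wind/10) * (1 + slope/20)
Wind factor = 1 + 10.0/10 = 2.0
Slope factor = 1 + 29.8/20 = 2.49
ROS = 1.93 * 2.0 * 2.49 = 9.61 m/min

9.61


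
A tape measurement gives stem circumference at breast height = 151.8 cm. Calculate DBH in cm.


Formula: DBH = C / pi
DBH = 151.8 / pi
pi = 3.14159...
DBH = 48.3 cm

48.3


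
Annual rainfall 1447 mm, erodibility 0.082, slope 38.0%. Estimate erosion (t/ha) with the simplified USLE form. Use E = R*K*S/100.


Formula: E = R * K * S / 100  (simplified USLE)
R * K = 1447 * 0.082 = 118.654
E = 118.654 * 38.0 / 100 = 45.09 t/ha

45.09


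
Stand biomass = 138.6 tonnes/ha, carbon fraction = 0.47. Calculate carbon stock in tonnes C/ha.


Formula: Carbon Stock = Biomass * Carbon Fraction
C = 138.6 t/ha * 0.47
C = 65.1 t C/ha

65.1


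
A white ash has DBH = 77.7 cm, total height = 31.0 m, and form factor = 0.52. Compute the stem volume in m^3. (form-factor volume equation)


Formula: V = pi * (DBH/200)^2 * H * ff
Radius = DBH/200 = 77.7/200 = 0.3885 m
Radius^2 = 0.3885^2 = 0.15093225 m^2
V = pi * 0.15093225 * 31.0 * 0.52
V = 7.644 m^3

7.644


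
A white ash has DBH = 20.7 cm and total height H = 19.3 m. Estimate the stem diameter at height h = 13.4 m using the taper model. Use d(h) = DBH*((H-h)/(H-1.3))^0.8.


Taper: d(h) = DBH * ((H - h) / (H - 1.3))^0.8
Numerator = H - h = 19.3 - 13.4 = 5.9 m
Denominator = H - 1.3 = 19.3 - 1.3 = 18.0 m
Ratio = 5.9 / 18.0 = 0.32778
d = 20.7 * 0.32778^0.8 = 8.5 cm

8.5


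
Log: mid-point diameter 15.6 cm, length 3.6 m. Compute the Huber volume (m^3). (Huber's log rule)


Huber: V = Am * L,  Am = pi*(Dm/200)^2
Am = pi*(15.6/200)^2 = 0.019113 m^2
V = 0.019113*3.6 = 0.0688 m^3

0.0688


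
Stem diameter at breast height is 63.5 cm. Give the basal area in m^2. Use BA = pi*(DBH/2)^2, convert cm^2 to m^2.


Formula: BA = pi * (DBH/2)^2 / 10000  (cm^2 to m^2)
Radius = DBH/2 = 63.5/2 = 31.75 cm
BA = pi * 31.75^2 / 10000
   = 3166.9217 cm^2 / 10000
   = 0.3167 m^2

0.3167


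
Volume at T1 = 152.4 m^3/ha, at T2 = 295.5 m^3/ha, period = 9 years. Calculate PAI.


Formula: PAI = (V_T2 - V_T1) / (T2 - T1)
Volume increment = 295.5 - 152.4 = 143.1 m^3/ha
PAI = 143.1 / 9 = 15.9 m^3/ha/year

15.9


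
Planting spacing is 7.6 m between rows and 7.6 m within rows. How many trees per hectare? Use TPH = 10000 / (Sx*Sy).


Formula: TPH = 10000 m^2/ha / (spacing_x * spacing_y)
Area per tree = 7.6 m * 7.6 m = 57.76 m^2
TPH = 10000 / 57.76 = 173 trees/ha

173


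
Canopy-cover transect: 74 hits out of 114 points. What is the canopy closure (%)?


Formula: Canopy closure = covered points / total points * 100
Closure = 74 / 114 * 100
Closure = 0.6491 * 100 = 64.9%

64.9


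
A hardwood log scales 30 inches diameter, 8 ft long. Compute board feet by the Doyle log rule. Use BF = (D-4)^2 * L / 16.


Doyle: BF = (D - 4)^2 * L / 16
Adjusted diameter = 30 - 4 = 26 in
(D-4)^2 = 26^2 = 676
BF = 676 * 8 / 16 = 338 BF

338


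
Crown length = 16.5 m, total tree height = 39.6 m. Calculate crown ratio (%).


Formula: Crown Ratio = (Crown Length / Total Height) * 100
CR = (16.5 m / 39.6 m) * 100
CR = 0.4167 * 100 = 41.7%

41.7


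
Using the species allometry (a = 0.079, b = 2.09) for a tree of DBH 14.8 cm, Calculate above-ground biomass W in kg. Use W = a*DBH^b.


Formula: W = a * DBH^b  (allometric power law)
DBH^b = 14.8^2.09 = 279.156
W = 0.079 * 279.156 = 22.1 kg

22.1


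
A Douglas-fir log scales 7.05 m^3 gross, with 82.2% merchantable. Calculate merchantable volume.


Formula: MV = V_total * (merchantable_pct / 100)
Merchantable fraction = 82.2% / 100 = 0.822
MV = 7.05 m^3 * 0.822 = 5.795 m^3

5.795


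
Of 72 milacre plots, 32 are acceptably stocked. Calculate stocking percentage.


Formula: Stocking % = stocked plots / total plots * 100
Stocking = 32 / 72 * 100
Stocking = 0.4444 * 100 = 44.4%

44.4


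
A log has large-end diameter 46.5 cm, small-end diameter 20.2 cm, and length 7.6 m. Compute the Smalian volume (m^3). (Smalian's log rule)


Smalian: V = (A1 + A2)/2 * L,  A = pi*(D/200)^2
A1 = pi*(46.5/200)^2 = 0.169823 m^2
A2 = pi*(20.2/200)^2 = 0.032047 m^2
V = (0.169823+0.032047)/2*7.6 = 0.7671 m^3

0.7671


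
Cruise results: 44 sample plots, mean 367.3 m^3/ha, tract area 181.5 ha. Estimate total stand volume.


Formula: Total Volume = Mean Volume per ha * Total Area
Total Volume = 367.3 m^3/ha * 181.5 ha
Total Volume = 66665 m^3

66665


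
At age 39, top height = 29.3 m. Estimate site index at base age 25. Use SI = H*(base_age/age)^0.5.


Formula: SI = H_dom * (base_age / age)^0.5
Age ratio = 25 / 39 = 0.64103
sqrt(age_ratio) = 0.80064
SI = 29.3 * 0.80064 = 23.5 m

23.5


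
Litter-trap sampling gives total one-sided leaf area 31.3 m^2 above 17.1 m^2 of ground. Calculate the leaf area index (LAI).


Formula: LAI = total leaf area / ground area  (dimensionless)
LAI = 31.3 m^2 / 17.1 m^2
LAI = 1.83

1.83


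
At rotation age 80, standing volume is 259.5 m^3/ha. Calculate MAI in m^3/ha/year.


Formula: MAI = Total Volume / Stand Age
MAI = 259.5 m^3/ha / 80 years
MAI = 3.24 m^3/ha/year

3.24


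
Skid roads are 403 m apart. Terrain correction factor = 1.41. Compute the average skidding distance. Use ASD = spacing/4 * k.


Formula: ASD = (spacing / 4) * correction
Uncorrected distance = spacing / 4 = 403 / 4 = 100.75 m
ASD = 100.75 * 1.41 = 142 m

142


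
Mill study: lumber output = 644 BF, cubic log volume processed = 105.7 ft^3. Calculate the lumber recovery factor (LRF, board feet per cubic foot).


Formula: LRF = Lumber Output (BF) / Log Input (ft^3)
LRF = 644 BF / 105.7 ft^3
LRF = 6.09 BF/ft^3

6.09


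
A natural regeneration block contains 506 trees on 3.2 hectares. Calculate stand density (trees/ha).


Formula: Stand Density = N_trees / Area_ha
Density = 506 trees / 3.2 ha
Density = 158 trees/ha

158


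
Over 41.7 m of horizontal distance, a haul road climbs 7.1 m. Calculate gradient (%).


Formula: Gradient = rise / run * 100
Gradient = 7.1 / 41.7 * 100 = 17.0%

17.0


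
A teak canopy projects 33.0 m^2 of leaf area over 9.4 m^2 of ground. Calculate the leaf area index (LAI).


Formula: LAI = total leaf area / ground area  (dimensionless)
LAI = 33.0 m^2 / 9.4 m^2
LAI = 3.51

3.51


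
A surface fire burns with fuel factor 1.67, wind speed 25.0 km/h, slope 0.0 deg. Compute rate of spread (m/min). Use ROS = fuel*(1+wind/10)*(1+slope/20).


Formula: ROS = fuel * (1 + wind/10) * (1 + slope/20)
Wind factor = 1 + 25.0/10 = 3.5
Slope factor = 1 + 0.0/20 = 1.0
ROS = 1.67 * 3.5 * 1.0 = 5.85 m/min

5.85


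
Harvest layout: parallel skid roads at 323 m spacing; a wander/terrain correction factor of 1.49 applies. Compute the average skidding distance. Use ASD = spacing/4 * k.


Formula: ASD = (spacing / 4) * correction
Uncorrected distance = spacing / 4 = 323 / 4 = 80.75 m
ASD = 80.75 * 1.49 = 120 m

120


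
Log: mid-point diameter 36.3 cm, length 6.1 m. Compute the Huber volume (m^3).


Huber: V = Am * L,  Am = pi*(Dm/200)^2
Am = pi*(36.3/200)^2 = 0.103491 m^2
V = 0.103491*6.1 = 0.6313 m^3

0.6313


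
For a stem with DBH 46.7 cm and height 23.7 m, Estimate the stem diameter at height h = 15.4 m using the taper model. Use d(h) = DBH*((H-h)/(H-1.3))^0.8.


Taper: d(h) = DBH * ((H - h) / (H - 1.3))^0.8
Numerator = H - h = 23.7 - 15.4 = 8.3 m
Denominator = H - 1.3 = 23.7 - 1.3 = 22.4 m
Ratio = 8.3 / 22.4 = 0.37054
d = 46.7 * 0.37054^0.8 = 21.1 cm

21.1


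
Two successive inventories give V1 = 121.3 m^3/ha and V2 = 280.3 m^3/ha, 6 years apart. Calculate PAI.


Formula: PAI = (V_T2 - V_T1) / (T2 - T1)
Volume increment = 280.3 - 121.3 = 159.0 m^3/ha
PAI = 159.0 / 6 = 26.5 m^3/ha/year

26.5


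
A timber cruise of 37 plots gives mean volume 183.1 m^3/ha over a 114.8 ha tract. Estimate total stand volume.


Formula: Total Volume = Mean Volume per ha * Total Area
Total Volume = 183.1 m^3/ha * 114.8 ha
Total Volume = 21020 m^3

21020


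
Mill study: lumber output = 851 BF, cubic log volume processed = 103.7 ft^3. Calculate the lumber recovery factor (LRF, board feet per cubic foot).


Formula: LRF = Lumber Output (BF) / Log Input (ft^3)
LRF = 851 BF / 103.7 ft^3
LRF = 8.21 BF/ft^3

8.21


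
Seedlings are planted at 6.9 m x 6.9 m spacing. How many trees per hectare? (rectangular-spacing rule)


Formula: TPH = 10000 m^2/ha / (spacing_x * spacing_y)
Area per tree = 6.9 m * 6.9 m = 47.61 m^2
TPH = 10000 / 47.61 = 210 trees/ha

210


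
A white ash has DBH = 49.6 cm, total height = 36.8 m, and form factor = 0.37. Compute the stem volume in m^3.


Formula: V = pi * (DBH/200)^2 * H * ff
Radius = DBH/200 = 49.6/200 = 0.248 m
Radius^2 = 0.248^2 = 0.061504 m^2
V = pi * 0.061504 * 36.8 * 0.37
V = 2.631 m^3

2.631


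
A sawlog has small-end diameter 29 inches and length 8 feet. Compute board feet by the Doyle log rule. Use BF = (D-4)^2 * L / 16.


Doyle: BF = (D - 4)^2 * L / 16
Adjusted diameter = 29 - 4 = 25 in
(D-4)^2 = 25^2 = 625
BF = 625 * 8 / 16 = 313 BF

313


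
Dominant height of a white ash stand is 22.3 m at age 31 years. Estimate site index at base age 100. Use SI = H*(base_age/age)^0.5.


Formula: SI = H_dom * (base_age / age)^0.5
Age ratio = 100 / 31 = 3.22581
sqrt(age_ratio) = 1.79605
SI = 22.3 * 1.79605 = 40.1 m

40.1


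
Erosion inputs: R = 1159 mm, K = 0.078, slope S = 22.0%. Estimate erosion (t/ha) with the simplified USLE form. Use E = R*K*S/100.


Formula: E = R * K * S / 100  (simplified USLE)
R * K = 1159 * 0.078 = 90.402
E = 90.402 * 22.0 / 100 = 19.89 t/ha

19.89


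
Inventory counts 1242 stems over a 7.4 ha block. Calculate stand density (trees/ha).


Formula: Stand Density = N_trees / Area_ha
Density = 1242 trees / 7.4 ha
Density = 168 trees/ha

168


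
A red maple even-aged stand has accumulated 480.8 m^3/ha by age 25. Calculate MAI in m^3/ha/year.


Formula: MAI = Total Volume / Stand Age
MAI = 480.8 m^3/ha / 25 years
MAI = 19.23 m^3/ha/year

19.23


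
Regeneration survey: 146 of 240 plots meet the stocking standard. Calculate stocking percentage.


Formula: Stocking % = stocked plots / total plots * 100
Stocking = 146 / 240 * 100
Stocking = 0.6083 * 100 = 60.8%

60.8


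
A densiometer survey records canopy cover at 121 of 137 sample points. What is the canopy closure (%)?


Formula: Canopy closure = covered points / total points * 100
Closure = 121 / 137 * 100
Closure = 0.8832 * 100 = 88.3%

88.3


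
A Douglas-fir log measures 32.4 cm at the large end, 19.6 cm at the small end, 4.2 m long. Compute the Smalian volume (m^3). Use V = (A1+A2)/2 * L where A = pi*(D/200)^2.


Smalian: V = (A1 + A2)/2 * L,  A = pi*(D/200)^2
A1 = pi*(32.4/200)^2 = 0.082448 m^2
A2 = pi*(19.6/200)^2 = 0.030172 m^2
V = (0.082448+0.030172)/2*4.2 = 0.2365 m^3

0.2365


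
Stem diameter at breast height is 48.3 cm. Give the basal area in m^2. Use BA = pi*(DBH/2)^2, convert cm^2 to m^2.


Formula: BA = pi * (DBH/2)^2 / 10000  (cm^2 to m^2)
Radius = DBH/2 = 48.3/2 = 24.15 cm
BA = pi * 24.15^2 / 10000
   = 1832.2475 cm^2 / 10000
   = 0.1832 m^2

0.1832


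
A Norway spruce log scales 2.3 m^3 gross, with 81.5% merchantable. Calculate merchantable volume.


Formula: MV = V_total * (merchantable_pct / 100)
Merchantable fraction = 81.5% / 100 = 0.815
MV = 2.3 m^3 * 0.815 = 1.875 m^3

1.875


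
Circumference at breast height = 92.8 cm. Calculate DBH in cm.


Formula: DBH = C / pi
DBH = 92.8 / pi
pi = 3.14159...
DBH = 29.5 cm

29.5


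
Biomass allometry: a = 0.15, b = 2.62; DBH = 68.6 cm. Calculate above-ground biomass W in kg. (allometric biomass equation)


Formula: W = a * DBH^b  (allometric power law)
DBH^b = 68.6^2.62 = 64739.4765
W = 0.15 * 64739.4765 = 9710.9 kg

9710.9


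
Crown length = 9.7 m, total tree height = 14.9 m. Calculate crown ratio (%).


Formula: Crown Ratio = (Crown Length / Total Height) * 100
CR = (9.7 m / 14.9 m) * 100
CR = 0.651 * 100 = 65.1%

65.1


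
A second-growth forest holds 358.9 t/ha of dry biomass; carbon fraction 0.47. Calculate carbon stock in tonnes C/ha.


Formula: Carbon Stock = Biomass * Carbon Fraction
C = 358.9 t/ha * 0.47
C = 168.7 t C/ha

168.7


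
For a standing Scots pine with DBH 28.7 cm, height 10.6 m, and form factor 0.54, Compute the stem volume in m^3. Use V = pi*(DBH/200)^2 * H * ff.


Formula: V = pi * (DBH/200)^2 * H * ff
Radius = DBH/200 = 28.7/200 = 0.1435 m
Radius^2 = 0.1435^2 = 0.02059225 m^2
V = pi * 0.02059225 * 10.6 * 0.54
V = 0.37 m^3

0.37


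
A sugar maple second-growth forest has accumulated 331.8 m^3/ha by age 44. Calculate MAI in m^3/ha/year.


Formula: MAI = Total Volume / Stand Age
MAI = 331.8 m^3/ha / 44 years
MAI = 7.54 m^3/ha/year

7.54


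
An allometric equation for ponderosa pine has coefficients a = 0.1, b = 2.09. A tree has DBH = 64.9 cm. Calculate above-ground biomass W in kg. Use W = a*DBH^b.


Formula: W = a * DBH^b  (allometric power law)
DBH^b = 64.9^2.09 = 6131.8485
W = 0.1 * 6131.8485 = 613.2 kg

613.2


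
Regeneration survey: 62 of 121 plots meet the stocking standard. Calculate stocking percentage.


Formula: Stocking % = stocked plots / total plots * 100
Stocking = 62 / 121 * 100
Stocking = 0.5124 * 100 = 51.2%

51.2


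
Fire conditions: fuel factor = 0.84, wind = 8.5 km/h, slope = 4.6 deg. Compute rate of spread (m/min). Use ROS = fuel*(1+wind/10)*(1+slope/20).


Formula: ROS = fuel * (1 + wind/10) * (1 + slope/20)
Wind factor = 1 + 8.5/10 = 1.85
Slope factor = 1 + 4.6/20 = 1.23
ROS = 0.84 * 1.85 * 1.23 = 1.91 m/min

1.91


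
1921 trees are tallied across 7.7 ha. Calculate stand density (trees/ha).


Formula: Stand Density = N_trees / Area_ha
Density = 1921 trees / 7.7 ha
Density = 249 trees/ha

249


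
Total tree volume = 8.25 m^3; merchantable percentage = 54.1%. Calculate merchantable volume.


Formula: MV = V_total * (merchantable_pct / 100)
Merchantable fraction = 54.1% / 100 = 0.541
MV = 8.25 m^3 * 0.541 = 4.463 m^3

4.463


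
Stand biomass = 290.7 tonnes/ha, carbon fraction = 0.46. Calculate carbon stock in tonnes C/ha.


Formula: Carbon Stock = Biomass * Carbon Fraction
C = 290.7 t/ha * 0.46
C = 133.7 t C/ha

133.7


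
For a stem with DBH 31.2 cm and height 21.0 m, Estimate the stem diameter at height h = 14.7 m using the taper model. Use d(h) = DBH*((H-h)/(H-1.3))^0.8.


Taper: d(h) = DBH * ((H - h) / (H - 1.3))^0.8
Numerator = H - h = 21.0 - 14.7 = 6.3 m
Denominator = H - 1.3 = 21.0 - 1.3 = 19.7 m
Ratio = 6.3 / 19.7 = 0.3198
d = 31.2 * 0.3198^0.8 = 12.5 cm

12.5


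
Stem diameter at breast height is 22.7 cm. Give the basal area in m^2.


Formula: BA = pi * (DBH/2)^2 / 10000  (cm^2 to m^2)
Radius = DBH/2 = 22.7/2 = 11.35 cm
BA = pi * 11.35^2 / 10000
   = 404.7078 cm^2 / 10000
   = 0.0405 m^2

0.0405


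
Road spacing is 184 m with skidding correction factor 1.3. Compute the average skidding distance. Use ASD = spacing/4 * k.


Formula: ASD = (spacing / 4) * correction
Uncorrected distance = spacing / 4 = 184 / 4 = 46 m
ASD = 46 * 1.3 = 60 m

60


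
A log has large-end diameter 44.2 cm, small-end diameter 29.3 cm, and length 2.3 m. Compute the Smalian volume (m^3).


Smalian: V = (A1 + A2)/2 * L,  A = pi*(D/200)^2
A1 = pi*(44.2/200)^2 = 0.153439 m^2
A2 = pi*(29.3/200)^2 = 0.067426 m^2
V = (0.153439+0.067426)/2*2.3 = 0.254 m^3

0.254


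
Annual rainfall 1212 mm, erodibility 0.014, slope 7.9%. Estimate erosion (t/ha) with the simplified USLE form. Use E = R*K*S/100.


Formula: E = R * K * S / 100  (simplified USLE)
R * K = 1212 * 0.014 = 16.968
E = 16.968 * 7.9 / 100 = 1.34 t/ha

1.34


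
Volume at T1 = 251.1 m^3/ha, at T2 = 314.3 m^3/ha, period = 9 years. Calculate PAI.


Formula: PAI = (V_T2 - V_T1) / (T2 - T1)
Volume increment = 314.3 - 251.1 = 63.2 m^3/ha
PAI = 63.2 / 9 = 7.02 m^3/ha/year

7.02


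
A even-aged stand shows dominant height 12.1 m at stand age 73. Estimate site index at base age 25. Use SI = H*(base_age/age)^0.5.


Formula: SI = H_dom * (base_age / age)^0.5
Age ratio = 25 / 73 = 0.34247
sqrt(age_ratio) = 0.58521
SI = 12.1 * 0.58521 = 7.1 m

7.1


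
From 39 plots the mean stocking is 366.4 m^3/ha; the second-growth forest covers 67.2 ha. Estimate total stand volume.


Formula: Total Volume = Mean Volume per ha * Total Area
Total Volume = 366.4 m^3/ha * 67.2 ha
Total Volume = 24622 m^3

24622


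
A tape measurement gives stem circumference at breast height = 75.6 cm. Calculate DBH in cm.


Formula: DBH = C / pi
DBH = 75.6 / pi
pi = 3.14159...
DBH = 24.1 cm

24.1


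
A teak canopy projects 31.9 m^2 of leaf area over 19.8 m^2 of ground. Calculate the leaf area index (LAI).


Formula: LAI = total leaf area / ground area  (dimensionless)
LAI = 31.9 m^2 / 19.8 m^2
LAI = 1.61

1.61


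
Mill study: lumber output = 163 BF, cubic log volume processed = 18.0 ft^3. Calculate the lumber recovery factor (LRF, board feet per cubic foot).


Formula: LRF = Lumber Output (BF) / Log Input (ft^3)
LRF = 163 BF / 18.0 ft^3
LRF = 9.06 BF/ft^3

9.06


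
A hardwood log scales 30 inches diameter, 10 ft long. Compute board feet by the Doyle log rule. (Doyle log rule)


Doyle: BF = (D - 4)^2 * L / 16
Adjusted diameter = 30 - 4 = 26 in
(D-4)^2 = 26^2 = 676
BF = 676 * 10 / 16 = 423 BF

423


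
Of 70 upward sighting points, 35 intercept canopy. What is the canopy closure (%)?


Formula: Canopy closure = covered points / total points * 100
Closure = 35 / 70 * 100
Closure = 0.5 * 100 = 50.0%

50.0


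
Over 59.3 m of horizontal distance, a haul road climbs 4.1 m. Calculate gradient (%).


Formula: Gradient = rise / run * 100
Gradient = 4.1 / 59.3 * 100 = 6.9%

6.9


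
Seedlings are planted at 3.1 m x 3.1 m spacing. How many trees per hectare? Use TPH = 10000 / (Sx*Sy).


Formula: TPH = 10000 m^2/ha / (spacing_x * spacing_y)
Area per tree = 3.1 m * 3.1 m = 9.61 m^2
TPH = 10000 / 9.61 = 1041 trees/ha

1041


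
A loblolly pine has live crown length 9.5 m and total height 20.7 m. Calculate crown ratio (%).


Formula: Crown Ratio = (Crown Length / Total Height) * 100
CR = (9.5 m / 20.7 m) * 100
CR = 0.4589 * 100 = 45.9%

45.9


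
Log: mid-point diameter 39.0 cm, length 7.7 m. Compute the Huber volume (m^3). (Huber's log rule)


Huber: V = Am * L,  Am = pi*(Dm/200)^2
Am = pi*(39.0/200)^2 = 0.119459 m^2
V = 0.119459*7.7 = 0.9198 m^3

0.9198


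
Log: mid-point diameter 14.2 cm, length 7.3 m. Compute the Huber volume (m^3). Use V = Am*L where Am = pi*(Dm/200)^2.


Huber: V = Am * L,  Am = pi*(Dm/200)^2
Am = pi*(14.2/200)^2 = 0.015837 m^2
V = 0.015837*7.3 = 0.1156 m^3

0.1156


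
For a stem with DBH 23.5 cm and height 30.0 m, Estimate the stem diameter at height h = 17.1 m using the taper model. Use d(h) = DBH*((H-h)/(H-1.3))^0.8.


Taper: d(h) = DBH * ((H - h) / (H - 1.3))^0.8
Numerator = H - h = 30.0 - 17.1 = 12.9 m
Denominator = H - 1.3 = 30.0 - 1.3 = 28.7 m
Ratio = 12.9 / 28.7 = 0.44948
d = 23.5 * 0.44948^0.8 = 12.4 cm

12.4


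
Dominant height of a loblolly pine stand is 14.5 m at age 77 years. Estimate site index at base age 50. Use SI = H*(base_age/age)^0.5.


Formula: SI = H_dom * (base_age / age)^0.5
Age ratio = 50 / 77 = 0.64935
sqrt(age_ratio) = 0.80582
SI = 14.5 * 0.80582 = 11.7 m

11.7


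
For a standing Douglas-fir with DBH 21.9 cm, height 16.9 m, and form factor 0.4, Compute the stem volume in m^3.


Formula: V = pi * (DBH/200)^2 * H * ff
Radius = DBH/200 = 21.9/200 = 0.1095 m
Radius^2 = 0.1095^2 = 0.01199025 m^2
V = pi * 0.01199025 * 16.9 * 0.4
V = 0.255 m^3

0.255


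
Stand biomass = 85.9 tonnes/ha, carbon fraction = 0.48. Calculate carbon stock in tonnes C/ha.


Formula: Carbon Stock = Biomass * Carbon Fraction
C = 85.9 t/ha * 0.48
C = 41.2 t C/ha

41.2


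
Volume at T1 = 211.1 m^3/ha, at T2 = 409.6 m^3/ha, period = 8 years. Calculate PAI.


Formula: PAI = (V_T2 - V_T1) / (T2 - T1)
Volume increment = 409.6 - 211.1 = 198.5 m^3/ha
PAI = 198.5 / 8 = 24.81 m^3/ha/year

24.81


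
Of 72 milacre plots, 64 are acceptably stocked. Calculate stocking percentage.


Formula: Stocking % = stocked plots / total plots * 100
Stocking = 64 / 72 * 100
Stocking = 0.8889 * 100 = 88.9%

88.9


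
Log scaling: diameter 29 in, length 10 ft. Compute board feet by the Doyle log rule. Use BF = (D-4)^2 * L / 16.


Doyle: BF = (D - 4)^2 * L / 16
Adjusted diameter = 29 - 4 = 25 in
(D-4)^2 = 25^2 = 625
BF = 625 * 10 / 16 = 391 BF

391
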